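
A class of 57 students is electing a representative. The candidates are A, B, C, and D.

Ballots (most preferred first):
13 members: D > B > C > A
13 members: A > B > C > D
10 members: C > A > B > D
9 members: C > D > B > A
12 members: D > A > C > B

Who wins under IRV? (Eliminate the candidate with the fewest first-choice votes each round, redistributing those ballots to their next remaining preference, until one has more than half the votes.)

Round 1: A 13, B 0, C 19, D 25. B eliminated.
Round 2: A 13, C 19, D 25. A eliminated.
Round 3: C 32, D 25. C has a majority (≥29).

C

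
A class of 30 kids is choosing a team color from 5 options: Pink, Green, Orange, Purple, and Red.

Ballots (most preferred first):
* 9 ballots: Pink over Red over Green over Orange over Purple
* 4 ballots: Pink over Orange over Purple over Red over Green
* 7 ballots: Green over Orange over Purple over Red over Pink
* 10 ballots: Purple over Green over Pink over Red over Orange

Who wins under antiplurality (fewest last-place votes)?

Last-place votes: Pink 7, Green 4, Orange 10, Purple 9, Red 0.

Red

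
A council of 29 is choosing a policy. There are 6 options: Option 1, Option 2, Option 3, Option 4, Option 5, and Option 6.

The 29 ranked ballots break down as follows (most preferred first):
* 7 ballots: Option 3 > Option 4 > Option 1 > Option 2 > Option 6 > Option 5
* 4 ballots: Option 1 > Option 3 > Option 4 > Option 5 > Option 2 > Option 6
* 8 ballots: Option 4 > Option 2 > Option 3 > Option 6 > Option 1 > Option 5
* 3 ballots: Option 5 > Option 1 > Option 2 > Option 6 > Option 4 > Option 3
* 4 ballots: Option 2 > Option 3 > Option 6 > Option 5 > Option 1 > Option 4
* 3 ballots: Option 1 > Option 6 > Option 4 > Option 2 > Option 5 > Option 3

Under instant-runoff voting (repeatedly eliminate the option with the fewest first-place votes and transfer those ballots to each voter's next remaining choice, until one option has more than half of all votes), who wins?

Option 3

Round 1: Option 1 7, Option 2 4, Option 3 7, Option 4 8, Option 5 3, Option 6 0. Option 6 eliminated.
Round 2: Option 1 7, Option 2 4, Option 3 7, Option 4 8, Option 5 3. Option 5 eliminated.
Round 3: Option 1 10, Option 2 4, Option 3 7, Option 4 8. Option 2 eliminated.
Round 4: Option 1 10, Option 3 11, Option 4 8. Option 4 eliminated.
Round 5: Option 1 10, Option 3 19. Option 3 has a majority (≥15).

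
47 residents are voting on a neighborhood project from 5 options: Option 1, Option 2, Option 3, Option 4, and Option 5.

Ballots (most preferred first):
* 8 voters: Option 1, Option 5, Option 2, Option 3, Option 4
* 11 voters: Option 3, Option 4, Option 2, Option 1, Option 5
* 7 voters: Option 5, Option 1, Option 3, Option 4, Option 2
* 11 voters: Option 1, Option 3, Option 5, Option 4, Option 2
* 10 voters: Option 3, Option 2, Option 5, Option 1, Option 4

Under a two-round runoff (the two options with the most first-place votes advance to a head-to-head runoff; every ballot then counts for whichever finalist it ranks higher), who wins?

Option 1

Round 1 first-place votes: Option 1 19, Option 2 0, Option 3 21, Option 4 0, Option 5 7. Option 3 and Option 1 advance.
Runoff: Option 3 is ranked above Option 1 on 21 ballots, Option 1 above Option 3 on 26.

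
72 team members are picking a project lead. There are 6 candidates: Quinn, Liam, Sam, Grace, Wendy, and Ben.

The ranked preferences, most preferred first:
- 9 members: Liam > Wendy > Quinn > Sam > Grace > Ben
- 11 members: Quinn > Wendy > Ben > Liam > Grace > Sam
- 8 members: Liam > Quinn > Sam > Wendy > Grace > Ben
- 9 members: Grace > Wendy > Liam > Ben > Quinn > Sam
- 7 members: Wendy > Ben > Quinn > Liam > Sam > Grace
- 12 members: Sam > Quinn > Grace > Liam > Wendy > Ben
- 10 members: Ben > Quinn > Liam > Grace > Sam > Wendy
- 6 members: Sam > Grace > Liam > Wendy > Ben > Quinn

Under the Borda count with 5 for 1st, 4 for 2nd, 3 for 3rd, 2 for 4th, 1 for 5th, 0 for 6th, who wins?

Quinn: 9×3 + 11×5 + 8×4 + 9×1 + 7×3 + 12×4 + 10×4 + 6×0 = 232
Liam: 9×5 + 11×2 + 8×5 + 9×3 + 7×2 + 12×2 + 10×3 + 6×3 = 220
Sam: 9×2 + 11×0 + 8×3 + 9×0 + 7×1 + 12×5 + 10×1 + 6×5 = 149
Grace: 9×1 + 11×1 + 8×1 + 9×5 + 7×0 + 12×3 + 10×2 + 6×4 = 153
Wendy: 9×4 + 11×4 + 8×2 + 9×4 + 7×5 + 12×1 + 10×0 + 6×2 = 191
Ben: 9×0 + 11×3 + 8×0 + 9×2 + 7×4 + 12×0 + 10×5 + 6×1 = 135

Quinn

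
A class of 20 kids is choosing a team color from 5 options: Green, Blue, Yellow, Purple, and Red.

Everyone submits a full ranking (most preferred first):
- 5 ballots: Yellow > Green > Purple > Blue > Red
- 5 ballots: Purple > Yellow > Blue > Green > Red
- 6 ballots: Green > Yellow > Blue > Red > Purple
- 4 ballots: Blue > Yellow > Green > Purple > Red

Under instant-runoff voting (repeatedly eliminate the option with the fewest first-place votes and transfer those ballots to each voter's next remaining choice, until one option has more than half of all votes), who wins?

Yellow

Round 1: Green 6, Blue 4, Yellow 5, Purple 5, Red 0. Red eliminated.
Round 2: Green 6, Blue 4, Yellow 5, Purple 5. Blue eliminated.
Round 3: Green 6, Yellow 9, Purple 5. Purple eliminated.
Round 4: Green 6, Yellow 14. Yellow has a majority (≥11).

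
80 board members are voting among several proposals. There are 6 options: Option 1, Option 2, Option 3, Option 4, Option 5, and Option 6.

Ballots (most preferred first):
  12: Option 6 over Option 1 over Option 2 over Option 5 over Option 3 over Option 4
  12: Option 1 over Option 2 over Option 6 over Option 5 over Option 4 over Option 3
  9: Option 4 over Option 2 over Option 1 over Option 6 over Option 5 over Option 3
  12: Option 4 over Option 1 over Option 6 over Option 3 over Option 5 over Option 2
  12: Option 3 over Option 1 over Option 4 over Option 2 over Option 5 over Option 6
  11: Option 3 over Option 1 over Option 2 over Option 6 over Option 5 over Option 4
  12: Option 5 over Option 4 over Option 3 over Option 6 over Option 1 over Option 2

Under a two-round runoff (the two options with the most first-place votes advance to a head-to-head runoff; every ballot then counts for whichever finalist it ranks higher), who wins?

Round 1 first-place votes: Option 1 12, Option 2 0, Option 3 23, Option 4 21, Option 5 12, Option 6 12. Option 3 and Option 4 advance.
Runoff: Option 3 is ranked above Option 4 on 35 ballots, Option 4 above Option 3 on 45.

Option 4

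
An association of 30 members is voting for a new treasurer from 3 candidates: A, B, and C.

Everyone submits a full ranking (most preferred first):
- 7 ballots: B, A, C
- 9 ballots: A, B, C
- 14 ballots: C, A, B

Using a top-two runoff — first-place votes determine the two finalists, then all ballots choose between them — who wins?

A

Round 1 first-place votes: A 9, B 7, C 14. C and A advance.
Runoff: C is ranked above A on 14 ballots, A above C on 16.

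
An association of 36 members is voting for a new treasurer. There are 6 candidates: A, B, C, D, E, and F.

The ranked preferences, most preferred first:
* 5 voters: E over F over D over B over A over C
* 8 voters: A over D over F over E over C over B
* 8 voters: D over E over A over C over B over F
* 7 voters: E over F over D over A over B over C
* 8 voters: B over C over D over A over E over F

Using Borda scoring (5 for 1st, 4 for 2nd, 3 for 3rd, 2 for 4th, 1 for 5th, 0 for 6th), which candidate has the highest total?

D

A: 5×1 + 8×5 + 8×3 + 7×2 + 8×2 = 99
B: 5×2 + 8×0 + 8×1 + 7×1 + 8×5 = 65
C: 5×0 + 8×1 + 8×2 + 7×0 + 8×4 = 56
D: 5×3 + 8×4 + 8×5 + 7×3 + 8×3 = 132
E: 5×5 + 8×2 + 8×4 + 7×5 + 8×1 = 116
F: 5×4 + 8×3 + 8×0 + 7×4 + 8×0 = 72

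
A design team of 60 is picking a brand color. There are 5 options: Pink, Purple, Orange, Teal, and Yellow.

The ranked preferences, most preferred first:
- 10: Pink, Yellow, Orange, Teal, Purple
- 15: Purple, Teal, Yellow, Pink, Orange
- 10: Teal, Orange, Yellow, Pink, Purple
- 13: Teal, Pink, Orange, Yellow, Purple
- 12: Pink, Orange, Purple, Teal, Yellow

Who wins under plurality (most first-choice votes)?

First-place votes: Pink 22, Purple 15, Orange 0, Teal 23, Yellow 0.

Teal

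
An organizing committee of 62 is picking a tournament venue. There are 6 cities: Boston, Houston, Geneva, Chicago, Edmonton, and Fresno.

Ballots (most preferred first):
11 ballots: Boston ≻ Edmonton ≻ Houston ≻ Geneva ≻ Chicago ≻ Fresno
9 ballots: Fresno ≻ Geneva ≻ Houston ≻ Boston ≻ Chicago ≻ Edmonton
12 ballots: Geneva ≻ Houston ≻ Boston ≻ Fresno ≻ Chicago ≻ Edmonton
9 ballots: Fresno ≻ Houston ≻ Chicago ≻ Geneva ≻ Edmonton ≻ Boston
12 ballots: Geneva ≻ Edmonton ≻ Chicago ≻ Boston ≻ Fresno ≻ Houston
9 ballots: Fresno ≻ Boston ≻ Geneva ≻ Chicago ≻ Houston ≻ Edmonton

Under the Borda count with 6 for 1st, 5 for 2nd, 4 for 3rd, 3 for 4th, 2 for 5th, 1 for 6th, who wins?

Boston: 11×6 + 9×3 + 12×4 + 9×1 + 12×3 + 9×5 = 231
Houston: 11×4 + 9×4 + 12×5 + 9×5 + 12×1 + 9×2 = 215
Geneva: 11×3 + 9×5 + 12×6 + 9×3 + 12×6 + 9×4 = 285
Chicago: 11×2 + 9×2 + 12×2 + 9×4 + 12×4 + 9×3 = 175
Edmonton: 11×5 + 9×1 + 12×1 + 9×2 + 12×5 + 9×1 = 163
Fresno: 11×1 + 9×6 + 12×3 + 9×6 + 12×2 + 9×6 = 233

Geneva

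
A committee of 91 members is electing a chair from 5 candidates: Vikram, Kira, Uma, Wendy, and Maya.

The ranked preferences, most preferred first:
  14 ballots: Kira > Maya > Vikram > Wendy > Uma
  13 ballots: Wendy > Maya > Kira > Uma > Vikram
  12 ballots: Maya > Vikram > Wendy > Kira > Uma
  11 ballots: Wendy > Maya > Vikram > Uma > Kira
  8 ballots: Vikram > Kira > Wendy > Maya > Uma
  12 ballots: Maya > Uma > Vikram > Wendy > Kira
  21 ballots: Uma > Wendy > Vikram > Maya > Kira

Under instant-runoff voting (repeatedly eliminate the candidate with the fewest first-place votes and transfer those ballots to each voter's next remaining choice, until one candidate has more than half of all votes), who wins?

Wendy

Round 1: Vikram 8, Kira 14, Uma 21, Wendy 24, Maya 24. Vikram eliminated.
Round 2: Kira 22, Uma 21, Wendy 24, Maya 24. Uma eliminated.
Round 3: Kira 22, Wendy 45, Maya 24. Kira eliminated.
Round 4: Wendy 53, Maya 38. Wendy has a majority (≥46).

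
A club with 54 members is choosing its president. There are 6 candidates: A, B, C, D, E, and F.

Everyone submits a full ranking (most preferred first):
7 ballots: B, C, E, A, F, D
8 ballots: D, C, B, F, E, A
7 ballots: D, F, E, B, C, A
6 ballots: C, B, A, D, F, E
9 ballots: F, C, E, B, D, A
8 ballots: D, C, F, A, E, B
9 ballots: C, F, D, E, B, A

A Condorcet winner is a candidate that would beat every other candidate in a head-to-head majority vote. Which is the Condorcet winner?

C vs A: 54–0
C vs B: 40–14
C vs D: 31–23
C vs E: 47–7
C vs F: 38–16
C beats every other candidate.

C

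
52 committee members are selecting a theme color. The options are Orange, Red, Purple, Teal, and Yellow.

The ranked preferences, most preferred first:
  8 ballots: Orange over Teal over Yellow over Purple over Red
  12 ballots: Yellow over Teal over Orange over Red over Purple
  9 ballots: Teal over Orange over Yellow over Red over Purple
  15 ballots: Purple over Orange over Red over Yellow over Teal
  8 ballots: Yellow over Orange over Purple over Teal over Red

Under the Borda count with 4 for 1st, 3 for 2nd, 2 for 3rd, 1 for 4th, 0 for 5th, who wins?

Orange

Orange: 8×4 + 12×2 + 9×3 + 15×3 + 8×3 = 152
Red: 8×0 + 12×1 + 9×1 + 15×2 + 8×0 = 51
Purple: 8×1 + 12×0 + 9×0 + 15×4 + 8×2 = 84
Teal: 8×3 + 12×3 + 9×4 + 15×0 + 8×1 = 104
Yellow: 8×2 + 12×4 + 9×2 + 15×1 + 8×4 = 129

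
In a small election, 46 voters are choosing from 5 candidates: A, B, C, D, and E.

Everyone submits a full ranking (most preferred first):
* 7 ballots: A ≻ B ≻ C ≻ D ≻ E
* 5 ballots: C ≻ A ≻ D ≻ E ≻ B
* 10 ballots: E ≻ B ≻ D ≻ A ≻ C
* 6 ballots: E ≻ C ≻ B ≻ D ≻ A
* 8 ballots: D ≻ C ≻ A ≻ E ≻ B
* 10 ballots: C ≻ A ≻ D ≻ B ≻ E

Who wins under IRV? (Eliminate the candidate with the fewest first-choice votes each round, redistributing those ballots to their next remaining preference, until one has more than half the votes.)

Round 1: A 7, B 0, C 15, D 8, E 16. B eliminated.
Round 2: A 7, C 15, D 8, E 16. A eliminated.
Round 3: C 22, D 8, E 16. D eliminated.
Round 4: C 30, E 16. C has a majority (≥24).

C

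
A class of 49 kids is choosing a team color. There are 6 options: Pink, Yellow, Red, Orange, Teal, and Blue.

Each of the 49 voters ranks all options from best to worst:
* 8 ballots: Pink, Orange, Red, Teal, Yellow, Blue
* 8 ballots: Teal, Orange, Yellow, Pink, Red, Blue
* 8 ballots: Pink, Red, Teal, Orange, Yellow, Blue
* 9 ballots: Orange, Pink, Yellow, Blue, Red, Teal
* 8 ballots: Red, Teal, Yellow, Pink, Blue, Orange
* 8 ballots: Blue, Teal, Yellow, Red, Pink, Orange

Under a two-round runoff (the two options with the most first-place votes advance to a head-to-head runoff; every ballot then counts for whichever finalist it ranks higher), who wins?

Pink

Round 1 first-place votes: Pink 16, Yellow 0, Red 8, Orange 9, Teal 8, Blue 8. Pink and Orange advance.
Runoff: Pink is ranked above Orange on 32 ballots, Orange above Pink on 17.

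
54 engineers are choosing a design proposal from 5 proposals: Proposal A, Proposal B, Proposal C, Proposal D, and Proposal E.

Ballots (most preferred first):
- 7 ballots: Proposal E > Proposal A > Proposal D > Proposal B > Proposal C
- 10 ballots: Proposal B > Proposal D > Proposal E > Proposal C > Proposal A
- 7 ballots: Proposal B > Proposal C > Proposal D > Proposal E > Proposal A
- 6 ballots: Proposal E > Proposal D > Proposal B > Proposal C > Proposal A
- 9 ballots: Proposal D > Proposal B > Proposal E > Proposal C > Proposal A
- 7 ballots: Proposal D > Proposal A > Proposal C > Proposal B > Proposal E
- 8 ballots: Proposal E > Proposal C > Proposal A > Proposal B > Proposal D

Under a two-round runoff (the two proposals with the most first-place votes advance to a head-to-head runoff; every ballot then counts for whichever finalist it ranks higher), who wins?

Proposal B

Round 1 first-place votes: Proposal A 0, Proposal B 17, Proposal C 0, Proposal D 16, Proposal E 21. Proposal E and Proposal B advance.
Runoff: Proposal E is ranked above Proposal B on 21 ballots, Proposal B above Proposal E on 33.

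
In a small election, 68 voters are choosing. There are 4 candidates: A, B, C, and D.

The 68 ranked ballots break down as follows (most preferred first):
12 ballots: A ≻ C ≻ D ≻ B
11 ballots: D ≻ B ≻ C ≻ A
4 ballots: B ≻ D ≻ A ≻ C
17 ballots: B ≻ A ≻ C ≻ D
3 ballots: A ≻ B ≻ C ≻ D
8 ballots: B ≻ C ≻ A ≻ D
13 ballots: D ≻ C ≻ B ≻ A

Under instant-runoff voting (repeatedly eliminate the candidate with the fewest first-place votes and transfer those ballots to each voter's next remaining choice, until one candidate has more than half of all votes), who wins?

Round 1: A 15, B 29, C 0, D 24. C eliminated.
Round 2: A 15, B 29, D 24. A eliminated.
Round 3: B 32, D 36. D has a majority (≥35).

D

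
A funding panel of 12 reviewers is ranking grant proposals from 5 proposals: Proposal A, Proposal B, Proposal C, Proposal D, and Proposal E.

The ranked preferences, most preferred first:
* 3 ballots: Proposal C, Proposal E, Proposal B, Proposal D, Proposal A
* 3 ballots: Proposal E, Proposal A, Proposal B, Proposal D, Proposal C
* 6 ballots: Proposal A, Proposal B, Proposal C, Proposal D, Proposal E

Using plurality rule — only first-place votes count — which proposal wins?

First-place votes: Proposal A 6, Proposal B 0, Proposal C 3, Proposal D 0, Proposal E 3.

Proposal A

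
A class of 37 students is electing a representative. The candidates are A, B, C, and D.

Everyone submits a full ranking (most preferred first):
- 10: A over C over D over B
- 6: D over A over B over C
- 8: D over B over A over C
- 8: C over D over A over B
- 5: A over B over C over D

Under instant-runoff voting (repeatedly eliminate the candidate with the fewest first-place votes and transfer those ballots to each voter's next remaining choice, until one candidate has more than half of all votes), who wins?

Round 1: A 15, B 0, C 8, D 14. B eliminated.
Round 2: A 15, C 8, D 14. C eliminated.
Round 3: A 15, D 22. D has a majority (≥19).

D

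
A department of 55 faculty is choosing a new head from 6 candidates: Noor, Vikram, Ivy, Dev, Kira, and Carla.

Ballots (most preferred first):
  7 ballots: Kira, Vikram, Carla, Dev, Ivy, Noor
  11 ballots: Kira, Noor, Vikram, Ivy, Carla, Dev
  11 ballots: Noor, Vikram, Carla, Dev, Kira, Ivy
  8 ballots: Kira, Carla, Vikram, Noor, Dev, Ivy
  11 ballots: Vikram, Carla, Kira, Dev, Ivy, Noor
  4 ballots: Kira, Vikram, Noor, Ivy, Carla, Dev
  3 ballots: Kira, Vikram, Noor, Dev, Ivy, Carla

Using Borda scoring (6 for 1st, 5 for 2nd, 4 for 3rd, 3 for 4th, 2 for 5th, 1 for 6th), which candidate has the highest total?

Vikram

Noor: 7×1 + 11×5 + 11×6 + 8×3 + 11×1 + 4×4 + 3×4 = 191
Vikram: 7×5 + 11×4 + 11×5 + 8×4 + 11×6 + 4×5 + 3×5 = 267
Ivy: 7×2 + 11×3 + 11×1 + 8×1 + 11×2 + 4×3 + 3×2 = 106
Dev: 7×3 + 11×1 + 11×3 + 8×2 + 11×3 + 4×1 + 3×3 = 127
Kira: 7×6 + 11×6 + 11×2 + 8×6 + 11×4 + 4×6 + 3×6 = 264
Carla: 7×4 + 11×2 + 11×4 + 8×5 + 11×5 + 4×2 + 3×1 = 200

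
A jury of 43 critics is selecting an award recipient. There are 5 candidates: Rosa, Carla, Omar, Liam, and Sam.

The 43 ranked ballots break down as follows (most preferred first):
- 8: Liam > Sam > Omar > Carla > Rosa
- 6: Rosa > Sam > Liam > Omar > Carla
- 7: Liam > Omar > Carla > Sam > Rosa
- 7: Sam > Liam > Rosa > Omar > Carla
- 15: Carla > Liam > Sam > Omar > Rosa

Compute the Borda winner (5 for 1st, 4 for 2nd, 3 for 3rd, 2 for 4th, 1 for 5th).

Rosa: 8×1 + 6×5 + 7×1 + 7×3 + 15×1 = 81
Carla: 8×2 + 6×1 + 7×3 + 7×1 + 15×5 = 125
Omar: 8×3 + 6×2 + 7×4 + 7×2 + 15×2 = 108
Liam: 8×5 + 6×3 + 7×5 + 7×4 + 15×4 = 181
Sam: 8×4 + 6×4 + 7×2 + 7×5 + 15×3 = 150

Liam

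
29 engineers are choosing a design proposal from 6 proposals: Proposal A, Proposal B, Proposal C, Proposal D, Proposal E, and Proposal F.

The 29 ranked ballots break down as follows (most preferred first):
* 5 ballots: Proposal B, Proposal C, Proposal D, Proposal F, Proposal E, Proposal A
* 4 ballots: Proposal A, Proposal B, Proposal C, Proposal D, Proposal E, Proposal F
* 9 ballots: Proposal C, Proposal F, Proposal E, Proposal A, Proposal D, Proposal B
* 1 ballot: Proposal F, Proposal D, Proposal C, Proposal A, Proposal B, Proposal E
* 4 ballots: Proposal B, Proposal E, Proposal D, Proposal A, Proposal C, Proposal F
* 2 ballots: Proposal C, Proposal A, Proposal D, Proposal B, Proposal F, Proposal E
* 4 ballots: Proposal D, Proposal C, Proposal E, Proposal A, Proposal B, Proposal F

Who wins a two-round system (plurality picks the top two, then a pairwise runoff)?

Round 1 first-place votes: Proposal A 4, Proposal B 9, Proposal C 11, Proposal D 4, Proposal E 0, Proposal F 1. Proposal C and Proposal B advance.
Runoff: Proposal C is ranked above Proposal B on 16 ballots, Proposal B above Proposal C on 13.

Proposal C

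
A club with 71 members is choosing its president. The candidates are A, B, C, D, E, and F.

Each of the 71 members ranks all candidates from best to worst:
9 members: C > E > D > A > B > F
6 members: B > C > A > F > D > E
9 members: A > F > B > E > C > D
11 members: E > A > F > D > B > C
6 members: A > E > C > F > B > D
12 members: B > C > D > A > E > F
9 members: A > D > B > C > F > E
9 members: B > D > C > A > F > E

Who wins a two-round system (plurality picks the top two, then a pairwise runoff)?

A

Round 1 first-place votes: A 24, B 27, C 9, D 0, E 11, F 0. B and A advance.
Runoff: B is ranked above A on 27 ballots, A above B on 44.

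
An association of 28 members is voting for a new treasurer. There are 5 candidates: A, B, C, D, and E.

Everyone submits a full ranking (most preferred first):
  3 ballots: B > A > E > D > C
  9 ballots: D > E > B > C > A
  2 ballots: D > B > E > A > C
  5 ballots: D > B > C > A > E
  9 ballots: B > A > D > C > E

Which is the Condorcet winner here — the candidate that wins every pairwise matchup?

D

D vs A: 16–12
D vs B: 16–12
D vs C: 28–0
D vs E: 25–3
D beats every other candidate.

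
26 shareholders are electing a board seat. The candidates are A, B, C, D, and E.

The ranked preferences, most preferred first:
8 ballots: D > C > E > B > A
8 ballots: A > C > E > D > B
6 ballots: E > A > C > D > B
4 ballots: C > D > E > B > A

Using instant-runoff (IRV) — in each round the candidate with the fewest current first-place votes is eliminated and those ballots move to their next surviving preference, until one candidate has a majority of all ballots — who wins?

A

Round 1: A 8, B 0, C 4, D 8, E 6. B eliminated.
Round 2: A 8, C 4, D 8, E 6. C eliminated.
Round 3: A 8, D 12, E 6. E eliminated.
Round 4: A 14, D 12. A has a majority (≥14).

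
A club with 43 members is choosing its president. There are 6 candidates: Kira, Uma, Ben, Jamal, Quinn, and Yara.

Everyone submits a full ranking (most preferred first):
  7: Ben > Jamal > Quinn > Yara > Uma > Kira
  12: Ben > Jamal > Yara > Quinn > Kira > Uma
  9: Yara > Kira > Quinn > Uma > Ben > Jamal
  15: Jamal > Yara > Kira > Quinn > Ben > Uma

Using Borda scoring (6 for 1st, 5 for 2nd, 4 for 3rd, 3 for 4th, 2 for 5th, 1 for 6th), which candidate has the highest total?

Kira: 7×1 + 12×2 + 9×5 + 15×4 = 136
Uma: 7×2 + 12×1 + 9×3 + 15×1 = 68
Ben: 7×6 + 12×6 + 9×2 + 15×2 = 162
Jamal: 7×5 + 12×5 + 9×1 + 15×6 = 194
Quinn: 7×4 + 12×3 + 9×4 + 15×3 = 145
Yara: 7×3 + 12×4 + 9×6 + 15×5 = 198

Yara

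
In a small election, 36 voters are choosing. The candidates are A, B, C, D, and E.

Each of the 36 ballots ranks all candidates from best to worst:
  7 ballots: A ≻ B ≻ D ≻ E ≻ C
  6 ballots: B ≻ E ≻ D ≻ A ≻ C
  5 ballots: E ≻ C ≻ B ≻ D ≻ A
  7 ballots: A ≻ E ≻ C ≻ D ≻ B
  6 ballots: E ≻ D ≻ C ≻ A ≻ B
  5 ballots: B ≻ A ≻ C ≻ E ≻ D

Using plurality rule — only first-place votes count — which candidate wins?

First-place votes: A 14, B 11, C 0, D 0, E 11.

A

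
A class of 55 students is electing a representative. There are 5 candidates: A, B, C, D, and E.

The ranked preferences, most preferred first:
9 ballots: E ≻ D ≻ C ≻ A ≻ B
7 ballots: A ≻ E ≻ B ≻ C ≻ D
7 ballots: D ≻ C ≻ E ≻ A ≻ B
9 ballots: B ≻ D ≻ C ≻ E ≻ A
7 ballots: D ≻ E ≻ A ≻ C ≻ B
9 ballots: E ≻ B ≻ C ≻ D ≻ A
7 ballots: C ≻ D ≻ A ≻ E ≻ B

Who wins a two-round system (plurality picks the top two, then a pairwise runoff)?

D

Round 1 first-place votes: A 7, B 9, C 7, D 14, E 18. E and D advance.
Runoff: E is ranked above D on 25 ballots, D above E on 30.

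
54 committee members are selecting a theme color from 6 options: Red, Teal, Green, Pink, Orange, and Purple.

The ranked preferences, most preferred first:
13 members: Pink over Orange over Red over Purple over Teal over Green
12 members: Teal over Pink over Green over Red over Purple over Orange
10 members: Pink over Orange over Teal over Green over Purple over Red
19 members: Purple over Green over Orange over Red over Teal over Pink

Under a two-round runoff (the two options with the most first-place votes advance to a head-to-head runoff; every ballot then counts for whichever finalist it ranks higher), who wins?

Round 1 first-place votes: Red 0, Teal 12, Green 0, Pink 23, Orange 0, Purple 19. Pink and Purple advance.
Runoff: Pink is ranked above Purple on 35 ballots, Purple above Pink on 19.

Pink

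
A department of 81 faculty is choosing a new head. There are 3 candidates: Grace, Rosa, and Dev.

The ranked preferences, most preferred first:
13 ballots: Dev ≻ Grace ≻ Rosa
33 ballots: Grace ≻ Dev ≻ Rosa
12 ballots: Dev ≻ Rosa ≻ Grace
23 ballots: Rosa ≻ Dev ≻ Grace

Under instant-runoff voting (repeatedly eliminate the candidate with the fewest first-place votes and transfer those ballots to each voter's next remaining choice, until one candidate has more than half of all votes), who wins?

Dev

Round 1: Grace 33, Rosa 23, Dev 25. Rosa eliminated.
Round 2: Grace 33, Dev 48. Dev has a majority (≥41).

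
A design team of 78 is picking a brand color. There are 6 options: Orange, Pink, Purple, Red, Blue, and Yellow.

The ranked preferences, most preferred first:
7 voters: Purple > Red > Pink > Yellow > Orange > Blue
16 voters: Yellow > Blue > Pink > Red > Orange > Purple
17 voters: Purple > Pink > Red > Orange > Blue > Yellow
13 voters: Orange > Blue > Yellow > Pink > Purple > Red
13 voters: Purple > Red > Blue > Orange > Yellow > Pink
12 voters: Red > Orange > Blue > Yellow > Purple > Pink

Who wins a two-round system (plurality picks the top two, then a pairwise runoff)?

Round 1 first-place votes: Orange 13, Pink 0, Purple 37, Red 12, Blue 0, Yellow 16. Purple and Yellow advance.
Runoff: Purple is ranked above Yellow on 37 ballots, Yellow above Purple on 41.

Yellow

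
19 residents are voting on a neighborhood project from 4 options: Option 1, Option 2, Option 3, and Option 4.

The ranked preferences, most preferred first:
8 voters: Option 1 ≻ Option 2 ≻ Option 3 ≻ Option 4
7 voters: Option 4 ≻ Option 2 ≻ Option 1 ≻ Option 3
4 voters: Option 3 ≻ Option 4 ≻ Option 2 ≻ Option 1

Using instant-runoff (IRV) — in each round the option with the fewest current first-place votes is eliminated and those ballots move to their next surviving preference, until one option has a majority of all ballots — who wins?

Round 1: Option 1 8, Option 2 0, Option 3 4, Option 4 7. Option 2 eliminated.
Round 2: Option 1 8, Option 3 4, Option 4 7. Option 3 eliminated.
Round 3: Option 1 8, Option 4 11. Option 4 has a majority (≥10).

Option 4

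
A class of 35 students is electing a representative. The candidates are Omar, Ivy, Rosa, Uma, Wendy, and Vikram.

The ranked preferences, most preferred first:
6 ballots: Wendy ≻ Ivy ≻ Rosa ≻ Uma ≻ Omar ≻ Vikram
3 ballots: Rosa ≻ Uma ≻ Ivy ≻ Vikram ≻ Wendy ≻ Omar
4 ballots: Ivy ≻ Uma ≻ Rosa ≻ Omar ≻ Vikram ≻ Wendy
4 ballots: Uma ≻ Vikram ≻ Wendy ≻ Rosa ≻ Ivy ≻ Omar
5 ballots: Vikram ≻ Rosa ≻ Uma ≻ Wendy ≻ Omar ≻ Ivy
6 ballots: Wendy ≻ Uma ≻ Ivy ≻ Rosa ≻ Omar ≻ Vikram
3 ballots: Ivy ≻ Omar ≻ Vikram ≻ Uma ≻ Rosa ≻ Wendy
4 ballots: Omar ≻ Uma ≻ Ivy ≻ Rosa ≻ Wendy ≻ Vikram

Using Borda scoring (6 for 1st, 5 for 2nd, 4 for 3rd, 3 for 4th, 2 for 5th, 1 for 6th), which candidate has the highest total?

Omar: 6×2 + 3×1 + 4×3 + 4×1 + 5×2 + 6×2 + 3×5 + 4×6 = 92
Ivy: 6×5 + 3×4 + 4×6 + 4×2 + 5×1 + 6×4 + 3×6 + 4×4 = 137
Rosa: 6×4 + 3×6 + 4×4 + 4×3 + 5×5 + 6×3 + 3×2 + 4×3 = 131
Uma: 6×3 + 3×5 + 4×5 + 4×6 + 5×4 + 6×5 + 3×3 + 4×5 = 156
Wendy: 6×6 + 3×2 + 4×1 + 4×4 + 5×3 + 6×6 + 3×1 + 4×2 = 124
Vikram: 6×1 + 3×3 + 4×2 + 4×5 + 5×6 + 6×1 + 3×4 + 4×1 = 95

Uma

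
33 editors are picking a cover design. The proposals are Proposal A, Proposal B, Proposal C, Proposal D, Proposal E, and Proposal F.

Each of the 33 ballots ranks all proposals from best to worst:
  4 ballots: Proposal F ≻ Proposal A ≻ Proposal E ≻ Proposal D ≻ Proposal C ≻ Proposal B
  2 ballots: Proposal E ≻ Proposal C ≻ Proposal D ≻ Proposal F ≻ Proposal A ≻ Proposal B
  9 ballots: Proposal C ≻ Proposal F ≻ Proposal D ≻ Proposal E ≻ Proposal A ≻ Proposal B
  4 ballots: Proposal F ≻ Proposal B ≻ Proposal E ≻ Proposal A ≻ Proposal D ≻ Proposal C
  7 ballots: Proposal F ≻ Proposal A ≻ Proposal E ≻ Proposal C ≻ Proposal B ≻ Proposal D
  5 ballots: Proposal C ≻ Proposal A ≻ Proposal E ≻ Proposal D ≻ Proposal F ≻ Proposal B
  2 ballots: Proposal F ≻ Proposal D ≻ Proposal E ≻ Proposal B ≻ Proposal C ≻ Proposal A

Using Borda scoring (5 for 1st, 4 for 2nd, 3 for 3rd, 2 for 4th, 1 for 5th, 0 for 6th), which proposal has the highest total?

Proposal A: 4×4 + 2×1 + 9×1 + 4×2 + 7×4 + 5×4 + 2×0 = 83
Proposal B: 4×0 + 2×0 + 9×0 + 4×4 + 7×1 + 5×0 + 2×2 = 27
Proposal C: 4×1 + 2×4 + 9×5 + 4×0 + 7×2 + 5×5 + 2×1 = 98
Proposal D: 4×2 + 2×3 + 9×3 + 4×1 + 7×0 + 5×2 + 2×4 = 63
Proposal E: 4×3 + 2×5 + 9×2 + 4×3 + 7×3 + 5×3 + 2×3 = 94
Proposal F: 4×5 + 2×2 + 9×4 + 4×5 + 7×5 + 5×1 + 2×5 = 130

Proposal F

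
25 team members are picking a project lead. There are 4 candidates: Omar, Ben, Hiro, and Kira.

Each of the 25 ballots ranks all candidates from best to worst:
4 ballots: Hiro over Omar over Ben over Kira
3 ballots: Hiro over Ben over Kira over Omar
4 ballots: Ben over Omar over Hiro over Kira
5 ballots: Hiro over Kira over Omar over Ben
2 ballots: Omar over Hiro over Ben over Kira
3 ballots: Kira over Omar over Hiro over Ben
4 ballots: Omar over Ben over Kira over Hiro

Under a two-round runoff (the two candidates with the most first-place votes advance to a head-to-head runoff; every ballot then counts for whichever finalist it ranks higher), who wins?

Round 1 first-place votes: Omar 6, Ben 4, Hiro 12, Kira 3. Hiro and Omar advance.
Runoff: Hiro is ranked above Omar on 12 ballots, Omar above Hiro on 13.

Omar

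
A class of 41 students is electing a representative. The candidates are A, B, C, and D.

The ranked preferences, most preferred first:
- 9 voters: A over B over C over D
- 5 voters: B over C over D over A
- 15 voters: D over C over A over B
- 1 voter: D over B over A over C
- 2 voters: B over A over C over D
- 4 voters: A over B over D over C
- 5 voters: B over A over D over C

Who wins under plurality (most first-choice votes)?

D

First-place votes: A 13, B 12, C 0, D 16.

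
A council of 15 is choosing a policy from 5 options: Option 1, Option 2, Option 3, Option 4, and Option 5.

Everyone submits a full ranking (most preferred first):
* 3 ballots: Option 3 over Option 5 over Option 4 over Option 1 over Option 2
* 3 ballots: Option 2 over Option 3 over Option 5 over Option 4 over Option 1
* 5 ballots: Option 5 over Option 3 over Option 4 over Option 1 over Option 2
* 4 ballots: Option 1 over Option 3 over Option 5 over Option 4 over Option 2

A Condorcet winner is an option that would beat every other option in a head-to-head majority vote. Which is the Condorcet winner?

Option 3 vs Option 1: 11–4
Option 3 vs Option 2: 12–3
Option 3 vs Option 4: 15–0
Option 3 vs Option 5: 10–5
Option 3 beats every other option.

Option 3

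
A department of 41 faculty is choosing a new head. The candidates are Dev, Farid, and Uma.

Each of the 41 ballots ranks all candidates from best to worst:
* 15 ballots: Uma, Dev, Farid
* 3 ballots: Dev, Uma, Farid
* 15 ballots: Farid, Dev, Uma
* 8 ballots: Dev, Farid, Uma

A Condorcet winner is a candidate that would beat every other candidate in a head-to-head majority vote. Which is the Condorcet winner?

Dev

Dev vs Farid: 26–15
Dev vs Uma: 26–15
Dev beats every other candidate.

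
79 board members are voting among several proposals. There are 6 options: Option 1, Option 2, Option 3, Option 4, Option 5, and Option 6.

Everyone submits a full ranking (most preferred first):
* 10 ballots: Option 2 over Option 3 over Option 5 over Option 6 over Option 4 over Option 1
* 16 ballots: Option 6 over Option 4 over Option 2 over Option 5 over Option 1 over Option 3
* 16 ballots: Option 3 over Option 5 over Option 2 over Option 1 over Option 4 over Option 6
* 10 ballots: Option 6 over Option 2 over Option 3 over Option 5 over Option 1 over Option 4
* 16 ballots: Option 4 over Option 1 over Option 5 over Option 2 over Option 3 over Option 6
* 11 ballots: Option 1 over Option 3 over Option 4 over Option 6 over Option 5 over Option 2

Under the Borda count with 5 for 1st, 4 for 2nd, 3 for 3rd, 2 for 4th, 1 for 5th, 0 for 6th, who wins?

Option 1: 10×0 + 16×1 + 16×2 + 10×1 + 16×4 + 11×5 = 177
Option 2: 10×5 + 16×3 + 16×3 + 10×4 + 16×2 + 11×0 = 218
Option 3: 10×4 + 16×0 + 16×5 + 10×3 + 16×1 + 11×4 = 210
Option 4: 10×1 + 16×4 + 16×1 + 10×0 + 16×5 + 11×3 = 203
Option 5: 10×3 + 16×2 + 16×4 + 10×2 + 16×3 + 11×1 = 205
Option 6: 10×2 + 16×5 + 16×0 + 10×5 + 16×0 + 11×2 = 172

Option 2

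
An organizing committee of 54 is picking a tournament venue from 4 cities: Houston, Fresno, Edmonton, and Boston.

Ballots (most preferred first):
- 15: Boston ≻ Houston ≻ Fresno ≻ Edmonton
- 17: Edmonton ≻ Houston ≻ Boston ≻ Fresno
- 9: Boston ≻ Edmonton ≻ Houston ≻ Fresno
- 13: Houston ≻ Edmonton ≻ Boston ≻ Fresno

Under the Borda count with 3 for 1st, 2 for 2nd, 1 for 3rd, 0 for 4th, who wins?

Houston: 15×2 + 17×2 + 9×1 + 13×3 = 112
Fresno: 15×1 + 17×0 + 9×0 + 13×0 = 15
Edmonton: 15×0 + 17×3 + 9×2 + 13×2 = 95
Boston: 15×3 + 17×1 + 9×3 + 13×1 = 102

Houston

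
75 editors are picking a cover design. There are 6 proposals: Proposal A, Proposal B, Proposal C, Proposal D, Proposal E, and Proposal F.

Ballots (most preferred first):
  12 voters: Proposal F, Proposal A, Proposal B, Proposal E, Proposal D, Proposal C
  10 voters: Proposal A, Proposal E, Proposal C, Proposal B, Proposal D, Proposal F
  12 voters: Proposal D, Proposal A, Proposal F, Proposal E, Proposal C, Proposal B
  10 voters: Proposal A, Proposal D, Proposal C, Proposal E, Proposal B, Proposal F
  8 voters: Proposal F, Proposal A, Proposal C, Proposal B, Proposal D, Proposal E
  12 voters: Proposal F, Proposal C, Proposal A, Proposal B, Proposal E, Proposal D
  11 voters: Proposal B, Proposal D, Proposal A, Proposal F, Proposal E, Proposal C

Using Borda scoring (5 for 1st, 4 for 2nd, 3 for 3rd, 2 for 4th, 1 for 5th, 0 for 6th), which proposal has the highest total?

Proposal A

Proposal A: 12×4 + 10×5 + 12×4 + 10×5 + 8×4 + 12×3 + 11×3 = 297
Proposal B: 12×3 + 10×2 + 12×0 + 10×1 + 8×2 + 12×2 + 11×5 = 161
Proposal C: 12×0 + 10×3 + 12×1 + 10×3 + 8×3 + 12×4 + 11×0 = 144
Proposal D: 12×1 + 10×1 + 12×5 + 10×4 + 8×1 + 12×0 + 11×4 = 174
Proposal E: 12×2 + 10×4 + 12×2 + 10×2 + 8×0 + 12×1 + 11×1 = 131
Proposal F: 12×5 + 10×0 + 12×3 + 10×0 + 8×5 + 12×5 + 11×2 = 218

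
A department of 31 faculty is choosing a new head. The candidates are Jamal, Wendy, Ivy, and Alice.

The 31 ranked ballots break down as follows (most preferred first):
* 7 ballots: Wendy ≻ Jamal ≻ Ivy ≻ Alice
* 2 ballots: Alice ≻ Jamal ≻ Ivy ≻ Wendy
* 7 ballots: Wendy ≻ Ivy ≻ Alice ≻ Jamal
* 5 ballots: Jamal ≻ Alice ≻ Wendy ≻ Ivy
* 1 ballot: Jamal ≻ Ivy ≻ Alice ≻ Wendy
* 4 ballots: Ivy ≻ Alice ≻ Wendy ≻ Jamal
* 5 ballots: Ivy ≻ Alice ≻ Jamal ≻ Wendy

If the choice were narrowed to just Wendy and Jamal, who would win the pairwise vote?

Wendy is ranked above Jamal on 18 ballots; Jamal above Wendy on 13.

Wendy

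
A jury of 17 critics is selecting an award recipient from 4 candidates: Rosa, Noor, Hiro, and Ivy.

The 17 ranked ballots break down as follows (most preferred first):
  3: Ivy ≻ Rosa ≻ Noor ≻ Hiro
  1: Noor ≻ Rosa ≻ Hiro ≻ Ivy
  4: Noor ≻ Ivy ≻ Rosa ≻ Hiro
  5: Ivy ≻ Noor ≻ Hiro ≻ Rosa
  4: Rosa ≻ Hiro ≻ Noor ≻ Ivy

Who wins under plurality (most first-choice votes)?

First-place votes: Rosa 4, Noor 5, Hiro 0, Ivy 8.

Ivy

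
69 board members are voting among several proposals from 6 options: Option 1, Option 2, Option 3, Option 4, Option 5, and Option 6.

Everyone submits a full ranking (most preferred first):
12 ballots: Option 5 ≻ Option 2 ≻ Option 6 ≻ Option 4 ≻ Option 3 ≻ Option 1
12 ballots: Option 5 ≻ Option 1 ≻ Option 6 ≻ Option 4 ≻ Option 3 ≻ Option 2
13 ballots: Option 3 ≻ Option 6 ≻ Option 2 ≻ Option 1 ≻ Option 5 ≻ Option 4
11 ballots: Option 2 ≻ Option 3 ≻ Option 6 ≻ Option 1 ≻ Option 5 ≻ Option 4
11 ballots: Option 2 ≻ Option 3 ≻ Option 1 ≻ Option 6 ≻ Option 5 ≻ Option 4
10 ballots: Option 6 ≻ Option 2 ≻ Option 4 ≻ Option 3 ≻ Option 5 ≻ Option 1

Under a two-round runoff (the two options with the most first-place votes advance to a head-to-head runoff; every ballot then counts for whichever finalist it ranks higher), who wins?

Option 2

Round 1 first-place votes: Option 1 0, Option 2 22, Option 3 13, Option 4 0, Option 5 24, Option 6 10. Option 5 and Option 2 advance.
Runoff: Option 5 is ranked above Option 2 on 24 ballots, Option 2 above Option 5 on 45.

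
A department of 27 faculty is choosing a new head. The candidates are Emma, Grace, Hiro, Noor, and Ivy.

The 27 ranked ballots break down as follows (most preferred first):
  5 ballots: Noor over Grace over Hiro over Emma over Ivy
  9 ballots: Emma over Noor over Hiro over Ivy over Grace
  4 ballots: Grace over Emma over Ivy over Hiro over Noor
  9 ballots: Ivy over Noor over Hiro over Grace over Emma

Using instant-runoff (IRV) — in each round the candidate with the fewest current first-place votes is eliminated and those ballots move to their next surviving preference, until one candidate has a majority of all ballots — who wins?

Emma

Round 1: Emma 9, Grace 4, Hiro 0, Noor 5, Ivy 9. Hiro eliminated.
Round 2: Emma 9, Grace 4, Noor 5, Ivy 9. Grace eliminated.
Round 3: Emma 13, Noor 5, Ivy 9. Noor eliminated.
Round 4: Emma 18, Ivy 9. Emma has a majority (≥14).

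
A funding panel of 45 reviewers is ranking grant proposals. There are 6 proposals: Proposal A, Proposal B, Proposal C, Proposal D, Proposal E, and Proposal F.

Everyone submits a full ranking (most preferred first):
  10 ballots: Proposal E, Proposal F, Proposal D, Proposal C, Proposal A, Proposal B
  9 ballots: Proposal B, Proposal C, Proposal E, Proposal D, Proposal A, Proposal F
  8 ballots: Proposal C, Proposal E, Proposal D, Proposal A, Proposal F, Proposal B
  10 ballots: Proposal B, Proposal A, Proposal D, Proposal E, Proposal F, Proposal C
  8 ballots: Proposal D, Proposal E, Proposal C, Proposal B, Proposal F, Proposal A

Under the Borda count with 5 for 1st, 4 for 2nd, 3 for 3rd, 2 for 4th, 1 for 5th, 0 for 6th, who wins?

Proposal E

Proposal A: 10×1 + 9×1 + 8×2 + 10×4 + 8×0 = 75
Proposal B: 10×0 + 9×5 + 8×0 + 10×5 + 8×2 = 111
Proposal C: 10×2 + 9×4 + 8×5 + 10×0 + 8×3 = 120
Proposal D: 10×3 + 9×2 + 8×3 + 10×3 + 8×5 = 142
Proposal E: 10×5 + 9×3 + 8×4 + 10×2 + 8×4 = 161
Proposal F: 10×4 + 9×0 + 8×1 + 10×1 + 8×1 = 66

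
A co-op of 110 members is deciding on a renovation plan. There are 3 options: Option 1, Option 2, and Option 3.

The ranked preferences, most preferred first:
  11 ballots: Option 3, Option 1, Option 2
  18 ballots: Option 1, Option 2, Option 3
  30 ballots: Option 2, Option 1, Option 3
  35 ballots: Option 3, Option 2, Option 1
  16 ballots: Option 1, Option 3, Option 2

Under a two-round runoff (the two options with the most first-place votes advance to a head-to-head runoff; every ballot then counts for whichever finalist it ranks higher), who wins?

Option 1

Round 1 first-place votes: Option 1 34, Option 2 30, Option 3 46. Option 3 and Option 1 advance.
Runoff: Option 3 is ranked above Option 1 on 46 ballots, Option 1 above Option 3 on 64.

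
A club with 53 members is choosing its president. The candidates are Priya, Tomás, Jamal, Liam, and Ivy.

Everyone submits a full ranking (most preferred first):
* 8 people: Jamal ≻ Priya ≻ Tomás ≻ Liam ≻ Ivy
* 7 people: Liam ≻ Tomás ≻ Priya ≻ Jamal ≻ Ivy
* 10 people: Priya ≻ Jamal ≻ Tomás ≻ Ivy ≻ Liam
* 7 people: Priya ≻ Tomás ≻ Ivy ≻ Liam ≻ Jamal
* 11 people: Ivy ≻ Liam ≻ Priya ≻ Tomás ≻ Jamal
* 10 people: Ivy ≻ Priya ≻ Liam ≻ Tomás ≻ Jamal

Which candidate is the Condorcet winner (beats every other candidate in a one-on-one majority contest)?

Priya vs Tomás: 46–7
Priya vs Jamal: 45–8
Priya vs Liam: 35–18
Priya vs Ivy: 32–21
Priya beats every other candidate.

Priya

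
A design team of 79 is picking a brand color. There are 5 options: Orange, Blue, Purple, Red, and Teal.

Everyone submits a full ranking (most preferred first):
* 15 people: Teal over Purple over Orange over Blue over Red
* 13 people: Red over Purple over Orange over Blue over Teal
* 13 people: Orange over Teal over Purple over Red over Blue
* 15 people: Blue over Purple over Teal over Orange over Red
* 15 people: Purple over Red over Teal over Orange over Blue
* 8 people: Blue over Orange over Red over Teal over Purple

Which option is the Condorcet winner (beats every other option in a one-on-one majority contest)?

Purple

Purple vs Orange: 58–21
Purple vs Blue: 56–23
Purple vs Red: 58–21
Purple vs Teal: 43–36
Purple beats every other option.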